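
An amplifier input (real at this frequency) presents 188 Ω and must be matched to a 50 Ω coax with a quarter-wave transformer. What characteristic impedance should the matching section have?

Z_qwt ≈ 97 Ω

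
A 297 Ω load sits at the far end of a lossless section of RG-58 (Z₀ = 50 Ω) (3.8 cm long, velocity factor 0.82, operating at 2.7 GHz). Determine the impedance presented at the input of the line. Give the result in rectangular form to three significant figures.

λ = v/f = 0.82·c / 2.7 GHz = 0.0911 m
βl = 2π·l/λ = 2π × 0.417 = 150°
tan(βl) = tan(150°) = -0.574
Z_in = Z_0·(Z_L + jZ_0·tanβl)/(Z_0 + jZ_L·tanβl)
     = 50·(297 − j28.7)/(50 − j170)

Z_in ≈ 31.3 + j77.9 Ω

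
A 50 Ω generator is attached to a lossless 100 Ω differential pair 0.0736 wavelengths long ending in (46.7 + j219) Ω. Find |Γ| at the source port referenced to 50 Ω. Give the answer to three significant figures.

|Γ| ≈ 0.925

βl = 2π × 0.0736 = 26.5°
tan(βl) = 0.498
Z_in = Z_0·(Z_L + jZ_0·tanβl)/(Z_0 + jZ_L·tanβl) = 931 − j567 Ω
Γ_s = (Z_in − Z_s)/(Z_in + Z_s) = (881 − j567)/(981 − j567), |Γ_s| = 0.925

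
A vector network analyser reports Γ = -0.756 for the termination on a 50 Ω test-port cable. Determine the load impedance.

Z_L = Z_0·(1 + Γ)/(1 − Γ) = 50·(0.244)/(1.76)

Z_L ≈ 6.95 Ω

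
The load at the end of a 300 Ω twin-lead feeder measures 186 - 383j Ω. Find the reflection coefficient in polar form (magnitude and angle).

Γ ≈ 0.646 ∠ -68.3°

Γ = (Z_L − Z_0)/(Z_L + Z_0) = (-114 − j383)/(486 − j383)
|Γ| = 400/619 = 0.646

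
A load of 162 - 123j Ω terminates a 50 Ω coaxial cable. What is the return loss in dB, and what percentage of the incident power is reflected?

Γ = (112 − j123)/(212 − j123), |Γ| = 0.679
RL = −20·log₁₀(0.679) = 3.37 dB
P_refl/P_inc = |Γ|² = 0.461

RL ≈ 3.37 dB; 46.1% of incident power reflected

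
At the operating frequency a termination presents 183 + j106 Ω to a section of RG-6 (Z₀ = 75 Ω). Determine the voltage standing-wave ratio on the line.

VSWR ≈ 3.37

Γ = (Z_L − Z_0)/(Z_L + Z_0) = (108 + j106)/(258 + j106)
|Γ| = 151/279 = 0.543
VSWR = (1 + |Γ|)/(1 − |Γ|) = 1.54/0.457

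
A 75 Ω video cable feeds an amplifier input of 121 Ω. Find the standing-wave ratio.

VSWR ≈ 1.61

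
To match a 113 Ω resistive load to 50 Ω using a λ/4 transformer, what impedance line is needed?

Z_qwt = √(Z_0·R_L) = √(50 × 113) = √5650

Z_qwt ≈ 75.2 Ω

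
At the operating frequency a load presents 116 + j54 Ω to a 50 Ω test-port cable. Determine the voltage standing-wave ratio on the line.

VSWR ≈ 2.91

Γ = (Z_L − Z_0)/(Z_L + Z_0) = (66 + j54)/(166 + j54)
|Γ| = 85.3/175 = 0.489
VSWR = (1 + |Γ|)/(1 − |Γ|) = 1.49/0.511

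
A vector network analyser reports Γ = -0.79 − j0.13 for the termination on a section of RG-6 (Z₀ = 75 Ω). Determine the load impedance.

Z_L = Z_0·(1 + Γ)/(1 − Γ) = 75·(0.21 − j0.13)/(1.79 + j0.13)

Z_L ≈ 8.36 − j6.05 Ω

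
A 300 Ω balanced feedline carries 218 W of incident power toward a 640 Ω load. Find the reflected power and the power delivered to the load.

P_reflected ≈ 28.5 W; P_delivered ≈ 189 W

Γ = (640 − 300)/(640 + 300) = 0.362
|Γ|² = 0.131
P_refl = |Γ|²·P_inc = 28.5 W, P_del = (1 − |Γ|²)·P_inc = 189 W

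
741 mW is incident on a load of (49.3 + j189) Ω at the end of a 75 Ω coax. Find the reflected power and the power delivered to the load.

P_reflected ≈ 527 mW; P_delivered ≈ 214 mW

|Γ| = |(-25.7 + j189)/(124.3 + j189)| = 0.843
|Γ|² = 0.711
P_refl = |Γ|²·P_inc = 527 mW, P_del = (1 − |Γ|²)·P_inc = 214 mW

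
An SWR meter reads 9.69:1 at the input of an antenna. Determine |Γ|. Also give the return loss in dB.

|Γ| ≈ 0.813; return loss ≈ 1.8 dB

|Γ| = (S − 1)/(S + 1) = (9.69 − 1)/(9.69 + 1) = 8.69/10.7
RL = −20·log₁₀|Γ| = −20·log₁₀(0.813)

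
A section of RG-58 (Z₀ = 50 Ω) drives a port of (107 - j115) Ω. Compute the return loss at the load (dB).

Γ = (57 − j115)/(157 − j115), |Γ| = 0.66
RL = −20·log₁₀|Γ| = −20·log₁₀(0.66)

RL ≈ 3.62 dB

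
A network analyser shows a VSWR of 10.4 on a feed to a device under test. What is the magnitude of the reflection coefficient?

|Γ| ≈ 0.825

|Γ| = (S − 1)/(S + 1) = (10.4 − 1)/(10.4 + 1) = 9.4/11.4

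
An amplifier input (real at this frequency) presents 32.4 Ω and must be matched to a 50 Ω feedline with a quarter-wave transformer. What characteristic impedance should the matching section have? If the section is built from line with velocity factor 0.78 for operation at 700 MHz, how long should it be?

Z_qwt ≈ 40.2 Ω; length ≈ 8.36 cm

Z_qwt = √(Z_0·R_L) = √(50 × 32.4) = √1620
λ = 0.78·c/f = 0.334 m, so l = λ/4 = 0.0836 m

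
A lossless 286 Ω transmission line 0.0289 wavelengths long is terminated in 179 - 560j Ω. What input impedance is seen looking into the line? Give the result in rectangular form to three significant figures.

βl = 2π × 0.0289 = 10.4°
tan(βl) = tan(10.4°) = 0.184
Z_in = Z_0·(Z_L + jZ_0·tanβl)/(Z_0 + jZ_L·tanβl)
     = 286·(179 − j507)/(389 + j32.9)

Z_in ≈ 99.4 − j382 Ω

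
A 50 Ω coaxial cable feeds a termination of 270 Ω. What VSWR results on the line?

VSWR ≈ 5.4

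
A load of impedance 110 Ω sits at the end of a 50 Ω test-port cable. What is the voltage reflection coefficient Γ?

Γ = 0.375

Γ = (Z_L − Z_0)/(Z_L + Z_0) = (110 − 50)/(110 + 50) = 60/160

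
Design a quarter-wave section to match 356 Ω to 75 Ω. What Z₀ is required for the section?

Z_qwt = √(Z_0·R_L) = √(75 × 356) = √26700

Z_qwt ≈ 163 Ω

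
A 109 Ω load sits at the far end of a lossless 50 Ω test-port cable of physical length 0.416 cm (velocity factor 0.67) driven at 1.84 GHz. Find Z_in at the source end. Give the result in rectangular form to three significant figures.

λ = v/f = 0.67·c / 1.84 GHz = 0.109 m
βl = 2π·l/λ = 2π × 0.0381 = 13.7°
tan(βl) = tan(13.7°) = 0.244
Z_in = Z_0·(Z_L + jZ_0·tanβl)/(Z_0 + jZ_L·tanβl)
     = 50·(109 + j12.2)/(50 + j26.6)

Z_in ≈ 90 − j35.7 Ω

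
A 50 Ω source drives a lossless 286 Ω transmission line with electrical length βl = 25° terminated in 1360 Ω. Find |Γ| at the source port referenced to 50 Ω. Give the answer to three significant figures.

|Γ| ≈ 0.916

tan(βl) = 0.466
Z_in = Z_0·(Z_L + jZ_0·tanβl)/(Z_0 + jZ_L·tanβl) = 280 − j487 Ω
Γ_s = (Z_in − Z_s)/(Z_in + Z_s) = (230 − j487)/(330 − j487), |Γ_s| = 0.916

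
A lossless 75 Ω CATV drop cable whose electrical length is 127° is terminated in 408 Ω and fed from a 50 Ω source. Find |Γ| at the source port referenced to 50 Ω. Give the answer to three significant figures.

tan(βl) = -1.33
Z_in = Z_0·(Z_L + jZ_0·tanβl)/(Z_0 + jZ_L·tanβl) = 21.2 + j53.6 Ω
Γ_s = (Z_in − Z_s)/(Z_in + Z_s) = (-28.8 + j53.6)/(71.2 + j53.6), |Γ_s| = 0.683

|Γ| ≈ 0.683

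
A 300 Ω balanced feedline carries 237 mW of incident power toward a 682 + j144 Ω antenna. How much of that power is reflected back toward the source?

P_reflected ≈ 40.1 mW

|Γ| = |(382 + j144)/(982 + j144)| = 0.411
|Γ|² = 0.169
P_refl = |Γ|²·P_inc = 40.1 mW, P_del = (1 − |Γ|²)·P_inc = 197 mW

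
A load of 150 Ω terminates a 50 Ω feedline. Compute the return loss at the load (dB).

RL ≈ 6.02 dB

Γ = (150 − 50)/(150 + 50) = 0.5
RL = −20·log₁₀|Γ| = −20·log₁₀(0.5)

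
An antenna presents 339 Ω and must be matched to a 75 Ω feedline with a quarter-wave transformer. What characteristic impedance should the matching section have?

Z_qwt ≈ 159 Ω

Z_qwt = √(Z_0·R_L) = √(75 × 339) = √25420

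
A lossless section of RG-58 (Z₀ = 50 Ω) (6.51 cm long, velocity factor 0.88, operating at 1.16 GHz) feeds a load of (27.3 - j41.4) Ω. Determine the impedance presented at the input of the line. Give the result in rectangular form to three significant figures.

Z_in ≈ 43.9 + j59.5 Ω

λ = v/f = 0.88·c / 1.16 GHz = 0.228 m
βl = 2π·l/λ = 2π × 0.286 = 103°
tan(βl) = tan(103°) = -4.34
Z_in = Z_0·(Z_L + jZ_0·tanβl)/(Z_0 + jZ_L·tanβl)
     = 50·(27.3 − j258)/(-130 − j118)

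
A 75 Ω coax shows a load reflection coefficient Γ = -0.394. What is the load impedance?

Z_L = Z_0·(1 + Γ)/(1 − Γ) = 75·(0.606)/(1.39)

Z_L ≈ 32.6 Ω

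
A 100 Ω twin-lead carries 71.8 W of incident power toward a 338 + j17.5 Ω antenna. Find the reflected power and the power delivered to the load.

|Γ| = |(238 + j17.5)/(438 + j17.5)| = 0.544
|Γ|² = 0.296
P_refl = |Γ|²·P_inc = 21.3 W, P_del = (1 − |Γ|²)·P_inc = 50.5 W

P_reflected ≈ 21.3 W; P_delivered ≈ 50.5 W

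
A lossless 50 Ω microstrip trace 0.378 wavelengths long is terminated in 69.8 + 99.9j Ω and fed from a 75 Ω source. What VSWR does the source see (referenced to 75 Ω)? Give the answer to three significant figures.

βl = 2π × 0.378 = 136°
tan(βl) = -0.963
Z_in = Z_0·(Z_L + jZ_0·tanβl)/(Z_0 + jZ_L·tanβl) = 13 + j23.7 Ω
Γ_s = (Z_in − Z_s)/(Z_in + Z_s) = (-62 + j23.7)/(88 + j23.7), |Γ_s| = 0.728
VSWR = (1 + |Γ_s|)/(1 − |Γ_s|)

VSWR ≈ 6.37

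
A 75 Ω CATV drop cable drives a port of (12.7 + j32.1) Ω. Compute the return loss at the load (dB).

Γ = (-62.3 + j32.1)/(87.7 + j32.1), |Γ| = 0.75
RL = −20·log₁₀|Γ| = −20·log₁₀(0.75)

RL ≈ 2.49 dB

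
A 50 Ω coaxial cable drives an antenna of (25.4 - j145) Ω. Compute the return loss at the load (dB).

RL ≈ 0.916 dB

Γ = (-24.6 − j145)/(75.4 − j145), |Γ| = 0.9
RL = −20·log₁₀|Γ| = −20·log₁₀(0.9)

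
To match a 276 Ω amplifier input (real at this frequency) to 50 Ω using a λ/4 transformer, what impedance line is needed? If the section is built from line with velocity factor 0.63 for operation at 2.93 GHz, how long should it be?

Z_qwt ≈ 117 Ω; length ≈ 1.61 cm

Z_qwt = √(Z_0·R_L) = √(50 × 276) = √13800
λ = 0.63·c/f = 0.0645 m, so l = λ/4 = 0.0161 m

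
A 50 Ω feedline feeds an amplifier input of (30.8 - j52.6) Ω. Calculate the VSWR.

VSWR ≈ 3.77

Γ = (Z_L − Z_0)/(Z_L + Z_0) = (-19.2 − j52.6)/(80.8 − j52.6)
|Γ| = 56/96.4 = 0.581
VSWR = (1 + |Γ|)/(1 − |Γ|) = 1.58/0.419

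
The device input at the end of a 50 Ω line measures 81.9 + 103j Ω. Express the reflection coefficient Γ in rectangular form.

Γ = (Z_L − Z_0)/(Z_L + Z_0) = (31.9 + j103)/(131.9 + j103)

Γ ≈ 0.529 + j0.368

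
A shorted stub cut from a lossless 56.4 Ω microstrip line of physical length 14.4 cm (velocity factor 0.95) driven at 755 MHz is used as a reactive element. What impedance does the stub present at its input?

λ = v/f = 0.95·c / 755 MHz = 0.377 m
βl = 2π·l/λ = 2π × 0.381 = 137°
tan(βl) = -0.922
For a shorted stub, Z_in = jZ_0·tan(βl)

Z_in ≈ −j52 Ω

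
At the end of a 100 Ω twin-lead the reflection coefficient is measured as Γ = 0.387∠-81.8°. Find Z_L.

Z_L = Z_0·(1 + Γ)/(1 − Γ) = 100·(1.06 − j0.383)/(0.945 + j0.383)

Z_L ≈ 81.8 − j73.7 Ω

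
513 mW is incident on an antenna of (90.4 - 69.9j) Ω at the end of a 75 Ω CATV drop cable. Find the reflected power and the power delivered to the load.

P_reflected ≈ 81.5 mW; P_delivered ≈ 431 mW

|Γ| = |(15.4 − j69.9)/(165.4 − j69.9)| = 0.399
|Γ|² = 0.159
P_refl = |Γ|²·P_inc = 81.5 mW, P_del = (1 − |Γ|²)·P_inc = 431 mW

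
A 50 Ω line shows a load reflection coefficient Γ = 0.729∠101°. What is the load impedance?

Z_L ≈ 12.9 + j39.5 Ω

Z_L = Z_0·(1 + Γ)/(1 − Γ) = 50·(0.861 + j0.716)/(1.14 − j0.716)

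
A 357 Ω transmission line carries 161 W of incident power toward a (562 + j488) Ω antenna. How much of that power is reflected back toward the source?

P_reflected ≈ 41.7 W

|Γ| = |(205 + j488)/(919 + j488)| = 0.509
|Γ|² = 0.259
P_refl = |Γ|²·P_inc = 41.7 W, P_del = (1 − |Γ|²)·P_inc = 119 W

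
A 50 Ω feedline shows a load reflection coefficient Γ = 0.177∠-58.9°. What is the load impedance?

Z_L = Z_0·(1 + Γ)/(1 − Γ) = 50·(1.09 − j0.152)/(0.909 + j0.152)

Z_L ≈ 57.1 − j17.9 Ω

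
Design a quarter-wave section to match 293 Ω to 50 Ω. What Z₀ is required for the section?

Z_qwt = √(Z_0·R_L) = √(50 × 293) = √14650

Z_qwt ≈ 121 Ω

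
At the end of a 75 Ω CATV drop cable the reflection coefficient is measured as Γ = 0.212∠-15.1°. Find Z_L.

Z_L ≈ 113 − j13 Ω

Z_L = Z_0·(1 + Γ)/(1 − Γ) = 75·(1.2 − j0.0552)/(0.795 + j0.0552)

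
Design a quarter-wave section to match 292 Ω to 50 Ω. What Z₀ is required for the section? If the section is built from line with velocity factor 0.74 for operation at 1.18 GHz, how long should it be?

Z_qwt = √(Z_0·R_L) = √(50 × 292) = √14600
λ = 0.74·c/f = 0.188 m, so l = λ/4 = 0.047 m

Z_qwt ≈ 121 Ω; length ≈ 4.7 cm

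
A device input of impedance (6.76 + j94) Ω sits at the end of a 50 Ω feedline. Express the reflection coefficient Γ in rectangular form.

Γ = (Z_L − Z_0)/(Z_L + Z_0) = (-43.24 + j94)/(56.76 + j94)

Γ ≈ 0.529 + j0.78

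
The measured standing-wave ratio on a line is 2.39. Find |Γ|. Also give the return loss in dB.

|Γ| ≈ 0.41; return loss ≈ 7.74 dB

|Γ| = (S − 1)/(S + 1) = (2.39 − 1)/(2.39 + 1) = 1.39/3.39
RL = −20·log₁₀|Γ| = −20·log₁₀(0.41)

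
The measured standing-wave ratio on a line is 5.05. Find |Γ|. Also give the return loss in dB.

|Γ| = (S − 1)/(S + 1) = (5.05 − 1)/(5.05 + 1) = 4.05/6.05
RL = −20·log₁₀|Γ| = −20·log₁₀(0.669)

|Γ| ≈ 0.669; return loss ≈ 3.49 dB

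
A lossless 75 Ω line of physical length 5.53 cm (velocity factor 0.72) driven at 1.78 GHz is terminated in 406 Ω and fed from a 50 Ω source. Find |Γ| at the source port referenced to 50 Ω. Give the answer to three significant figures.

λ = v/f = 0.72·c / 1.78 GHz = 0.121 m
βl = 2π·l/λ = 2π × 0.456 = 164°
tan(βl) = -0.286
Z_in = Z_0·(Z_L + jZ_0·tanβl)/(Z_0 + jZ_L·tanβl) = 129 + j179 Ω
Γ_s = (Z_in − Z_s)/(Z_in + Z_s) = (79.5 + j179)/(179 + j179), |Γ_s| = 0.772

|Γ| ≈ 0.772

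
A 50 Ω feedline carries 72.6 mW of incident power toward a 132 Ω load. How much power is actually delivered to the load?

Γ = (132 − 50)/(132 + 50) = 0.451
|Γ|² = 0.203
P_refl = |Γ|²·P_inc = 14.7 mW, P_del = (1 − |Γ|²)·P_inc = 57.9 mW

P_delivered ≈ 57.9 mW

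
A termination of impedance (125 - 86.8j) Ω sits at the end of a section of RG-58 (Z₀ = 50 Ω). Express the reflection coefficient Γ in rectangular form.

Γ ≈ 0.541 − j0.227

Γ = (Z_L − Z_0)/(Z_L + Z_0) = (75 − j86.8)/(175 − j86.8)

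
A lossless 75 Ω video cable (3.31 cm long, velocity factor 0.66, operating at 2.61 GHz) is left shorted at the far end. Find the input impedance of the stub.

Z_in ≈ −j31.7 Ω

λ = v/f = 0.66·c / 2.61 GHz = 0.0759 m
βl = 2π·l/λ = 2π × 0.436 = 157°
tan(βl) = -0.423
For a shorted stub, Z_in = jZ_0·tan(βl)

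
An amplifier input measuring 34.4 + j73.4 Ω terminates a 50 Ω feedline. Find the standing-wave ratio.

VSWR ≈ 5.08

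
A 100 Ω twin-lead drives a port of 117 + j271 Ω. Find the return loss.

RL ≈ 2.13 dB

Γ = (17 + j271)/(217 + j271), |Γ| = 0.782
RL = −20·log₁₀|Γ| = −20·log₁₀(0.782)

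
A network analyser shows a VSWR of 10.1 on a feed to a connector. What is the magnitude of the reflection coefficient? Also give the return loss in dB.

|Γ| = (S − 1)/(S + 1) = (10.1 − 1)/(10.1 + 1) = 9.1/11.1
RL = −20·log₁₀|Γ| = −20·log₁₀(0.82)

|Γ| ≈ 0.82; return loss ≈ 1.73 dB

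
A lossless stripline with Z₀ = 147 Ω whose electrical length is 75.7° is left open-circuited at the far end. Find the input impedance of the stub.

tan(βl) = 3.92
For an open-circuited stub, Z_in = −jZ_0·cot(βl) = −jZ_0/tan(βl)

Z_in ≈ −j37.5 Ω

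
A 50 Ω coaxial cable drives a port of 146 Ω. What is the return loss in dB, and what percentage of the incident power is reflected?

Γ = (146 − 50)/(146 + 50) = 0.49
RL = −20·log₁₀(0.49) = 6.2 dB
P_refl/P_inc = |Γ|² = 0.24

RL ≈ 6.2 dB; 24% of incident power reflected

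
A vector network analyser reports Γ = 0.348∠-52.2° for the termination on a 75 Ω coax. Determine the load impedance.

Z_L ≈ 94.9 − j59.4 Ω

Z_L = Z_0·(1 + Γ)/(1 − Γ) = 75·(1.21 − j0.275)/(0.787 + j0.275)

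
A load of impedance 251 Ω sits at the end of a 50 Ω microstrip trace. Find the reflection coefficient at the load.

Γ = (Z_L − Z_0)/(Z_L + Z_0) = (251 − 50)/(251 + 50) = 201/301

Γ = 0.668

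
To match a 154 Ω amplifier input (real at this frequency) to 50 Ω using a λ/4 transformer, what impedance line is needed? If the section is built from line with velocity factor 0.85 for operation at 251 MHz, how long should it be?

Z_qwt = √(Z_0·R_L) = √(50 × 154) = √7700
λ = 0.85·c/f = 1.02 m, so l = λ/4 = 0.254 m

Z_qwt ≈ 87.7 Ω; length ≈ 25.4 cm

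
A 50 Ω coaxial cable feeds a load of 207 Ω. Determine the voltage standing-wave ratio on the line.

VSWR ≈ 4.14

Γ = (207 − 50)/(207 + 50) = 0.611
VSWR = (1 + 0.611)/(1 − 0.611)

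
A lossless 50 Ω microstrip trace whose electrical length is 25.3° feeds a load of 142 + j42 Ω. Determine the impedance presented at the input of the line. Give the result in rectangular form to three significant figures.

tan(βl) = tan(25.3°) = 0.473
Z_in = Z_0·(Z_L + jZ_0·tanβl)/(Z_0 + jZ_L·tanβl)
     = 50·(142 + j65.6)/(30.1 + j67.1)

Z_in ≈ 80.2 − j69.7 Ω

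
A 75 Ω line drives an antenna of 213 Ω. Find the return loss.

Γ = (213 − 75)/(213 + 75) = 0.479
RL = −20·log₁₀|Γ| = −20·log₁₀(0.479)

RL ≈ 6.39 dB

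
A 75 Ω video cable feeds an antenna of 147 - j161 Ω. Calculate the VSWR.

VSWR ≈ 4.6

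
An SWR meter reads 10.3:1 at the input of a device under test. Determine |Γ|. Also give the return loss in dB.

|Γ| = (S − 1)/(S + 1) = (10.3 − 1)/(10.3 + 1) = 9.3/11.3
RL = −20·log₁₀|Γ| = −20·log₁₀(0.823)

|Γ| ≈ 0.823; return loss ≈ 1.69 dB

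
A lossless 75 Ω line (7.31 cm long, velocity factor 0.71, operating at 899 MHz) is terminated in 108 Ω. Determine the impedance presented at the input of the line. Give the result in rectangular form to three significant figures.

Z_in ≈ 55.8 + j14 Ω

λ = v/f = 0.71·c / 899 MHz = 0.237 m
βl = 2π·l/λ = 2π × 0.309 = 111°
tan(βl) = tan(111°) = -2.6
Z_in = Z_0·(Z_L + jZ_0·tanβl)/(Z_0 + jZ_L·tanβl)
     = 75·(108 − j195)/(75 − j280)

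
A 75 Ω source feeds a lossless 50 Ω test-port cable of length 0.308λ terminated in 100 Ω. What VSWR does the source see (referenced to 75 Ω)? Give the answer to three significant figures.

VSWR ≈ 2.82

βl = 2π × 0.308 = 111°
tan(βl) = -2.62
Z_in = Z_0·(Z_L + jZ_0·tanβl)/(Z_0 + jZ_L·tanβl) = 27.6 + j13.8 Ω
Γ_s = (Z_in − Z_s)/(Z_in + Z_s) = (-47.4 + j13.8)/(103 + j13.8), |Γ_s| = 0.476
VSWR = (1 + |Γ_s|)/(1 − |Γ_s|)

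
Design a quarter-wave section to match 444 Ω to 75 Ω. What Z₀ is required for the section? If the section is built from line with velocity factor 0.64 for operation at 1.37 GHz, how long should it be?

Z_qwt ≈ 182 Ω; length ≈ 3.5 cm

Z_qwt = √(Z_0·R_L) = √(75 × 444) = √33300
λ = 0.64·c/f = 0.14 m, so l = λ/4 = 0.035 m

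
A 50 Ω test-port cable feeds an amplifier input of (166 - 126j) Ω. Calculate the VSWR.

Γ = (Z_L − Z_0)/(Z_L + Z_0) = (116 − j126)/(216 − j126)
|Γ| = 171/250 = 0.685
VSWR = (1 + |Γ|)/(1 − |Γ|) = 1.68/0.315

VSWR ≈ 5.35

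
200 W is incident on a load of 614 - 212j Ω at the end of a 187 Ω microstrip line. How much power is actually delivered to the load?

P_delivered ≈ 134 W

|Γ| = |(427 − j212)/(801 − j212)| = 0.575
|Γ|² = 0.331
P_refl = |Γ|²·P_inc = 66.2 W, P_del = (1 − |Γ|²)·P_inc = 134 W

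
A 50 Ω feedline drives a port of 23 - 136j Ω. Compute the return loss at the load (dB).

Γ = (-27 − j136)/(73 − j136), |Γ| = 0.898
RL = −20·log₁₀|Γ| = −20·log₁₀(0.898)

RL ≈ 0.932 dB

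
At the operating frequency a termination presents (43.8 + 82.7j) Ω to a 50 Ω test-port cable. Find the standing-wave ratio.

Γ = (Z_L − Z_0)/(Z_L + Z_0) = (-6.2 + j82.7)/(93.8 + j82.7)
|Γ| = 82.9/125 = 0.663
VSWR = (1 + |Γ|)/(1 − |Γ|) = 1.66/0.337

VSWR ≈ 4.94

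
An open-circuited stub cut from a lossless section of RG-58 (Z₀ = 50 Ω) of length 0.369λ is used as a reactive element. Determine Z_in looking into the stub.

Z_in ≈ +j46.4 Ω

βl = 2π × 0.369 = 133°
tan(βl) = -1.08
For an open-circuited stub, Z_in = −jZ_0·cot(βl) = −jZ_0/tan(βl)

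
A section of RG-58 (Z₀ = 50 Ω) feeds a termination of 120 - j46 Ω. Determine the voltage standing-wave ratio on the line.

VSWR ≈ 2.81

Γ = (Z_L − Z_0)/(Z_L + Z_0) = (70 − j46)/(170 − j46)
|Γ| = 83.8/176 = 0.476
VSWR = (1 + |Γ|)/(1 − |Γ|) = 1.48/0.524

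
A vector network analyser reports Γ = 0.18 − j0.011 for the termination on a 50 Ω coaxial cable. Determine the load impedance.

Z_L ≈ 71.9 − j1.64 Ω

Z_L = Z_0·(1 + Γ)/(1 − Γ) = 50·(1.18 − j0.011)/(0.82 + j0.011)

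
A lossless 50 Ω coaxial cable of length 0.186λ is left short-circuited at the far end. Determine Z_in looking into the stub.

Z_in ≈ +j118 Ω

βl = 2π × 0.186 = 67°
tan(βl) = 2.35
For a short-circuited stub, Z_in = jZ_0·tan(βl)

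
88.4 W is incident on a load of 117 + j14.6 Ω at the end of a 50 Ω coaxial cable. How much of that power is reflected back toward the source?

P_reflected ≈ 14.8 W

|Γ| = |(67 + j14.6)/(167 + j14.6)| = 0.409
|Γ|² = 0.167
P_refl = |Γ|²·P_inc = 14.8 W, P_del = (1 − |Γ|²)·P_inc = 73.6 W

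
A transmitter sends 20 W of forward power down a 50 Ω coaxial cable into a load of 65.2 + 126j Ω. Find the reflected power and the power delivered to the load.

|Γ| = |(15.2 + j126)/(115.2 + j126)| = 0.743
|Γ|² = 0.553
P_refl = |Γ|²·P_inc = 11.1 W, P_del = (1 − |Γ|²)·P_inc = 8.95 W

P_reflected ≈ 11.1 W; P_delivered ≈ 8.95 W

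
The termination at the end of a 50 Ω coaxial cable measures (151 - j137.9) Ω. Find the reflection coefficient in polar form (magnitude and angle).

Γ ≈ 0.701 ∠ -19.3°

Γ = (Z_L − Z_0)/(Z_L + Z_0) = (101 − j137.9)/(201 − j137.9)
|Γ| = 171/244 = 0.701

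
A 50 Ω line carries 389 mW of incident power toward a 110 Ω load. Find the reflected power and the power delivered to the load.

P_reflected ≈ 54.7 mW; P_delivered ≈ 334 mW

Γ = (110 − 50)/(110 + 50) = 0.375
|Γ|² = 0.141
P_refl = |Γ|²·P_inc = 54.7 mW, P_del = (1 − |Γ|²)·P_inc = 334 mW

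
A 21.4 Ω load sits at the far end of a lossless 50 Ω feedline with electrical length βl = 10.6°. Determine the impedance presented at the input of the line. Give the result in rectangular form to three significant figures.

tan(βl) = tan(10.6°) = 0.187
Z_in = Z_0·(Z_L + jZ_0·tanβl)/(Z_0 + jZ_L·tanβl)
     = 50·(21.4 + j9.36)/(50 + j4)

Z_in ≈ 22 + j7.59 Ω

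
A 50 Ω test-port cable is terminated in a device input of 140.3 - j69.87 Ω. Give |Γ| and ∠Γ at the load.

Γ ≈ 0.563 ∠ -17.6°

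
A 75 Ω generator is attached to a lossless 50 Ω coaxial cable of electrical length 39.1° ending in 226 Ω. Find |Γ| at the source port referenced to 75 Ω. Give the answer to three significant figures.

|Γ| ≈ 0.64

tan(βl) = 0.813
Z_in = Z_0·(Z_L + jZ_0·tanβl)/(Z_0 + jZ_L·tanβl) = 25.9 − j54.5 Ω
Γ_s = (Z_in − Z_s)/(Z_in + Z_s) = (-49.1 − j54.5)/(101 − j54.5), |Γ_s| = 0.64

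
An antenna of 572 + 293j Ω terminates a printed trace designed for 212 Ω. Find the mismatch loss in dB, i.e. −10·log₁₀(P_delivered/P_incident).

Γ = (360 + j293)/(784 + j293), |Γ| = 0.555
|Γ|² = 0.308, so P_del/P_inc = 1 − |Γ|² = 0.692
ML = −10·log₁₀(1 − |Γ|²)

mismatch loss ≈ 1.6 dB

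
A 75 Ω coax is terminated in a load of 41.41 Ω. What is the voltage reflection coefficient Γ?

Γ = (Z_L − Z_0)/(Z_L + Z_0) = (41.41 − 75)/(41.41 + 75) = -33.59/116.4

Γ = -0.289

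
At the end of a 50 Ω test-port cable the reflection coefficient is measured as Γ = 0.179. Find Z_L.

Z_L = Z_0·(1 + Γ)/(1 − Γ) = 50·(1.18)/(0.821)

Z_L ≈ 71.8 Ω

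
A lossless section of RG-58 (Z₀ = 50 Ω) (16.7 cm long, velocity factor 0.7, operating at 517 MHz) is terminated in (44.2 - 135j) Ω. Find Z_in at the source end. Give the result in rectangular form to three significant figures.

λ = v/f = 0.7·c / 517 MHz = 0.406 m
βl = 2π·l/λ = 2π × 0.411 = 148°
tan(βl) = tan(148°) = -0.625
Z_in = Z_0·(Z_L + jZ_0·tanβl)/(Z_0 + jZ_L·tanβl)
     = 50·(44.2 − j166)/(-34.3 − j27.6)

Z_in ≈ 79.2 + j178 Ω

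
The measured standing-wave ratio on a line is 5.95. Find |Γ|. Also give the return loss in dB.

|Γ| = (S − 1)/(S + 1) = (5.95 − 1)/(5.95 + 1) = 4.95/6.95
RL = −20·log₁₀|Γ| = −20·log₁₀(0.712)

|Γ| ≈ 0.712; return loss ≈ 2.95 dB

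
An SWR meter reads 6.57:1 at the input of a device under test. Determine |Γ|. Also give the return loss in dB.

|Γ| = (S − 1)/(S + 1) = (6.57 − 1)/(6.57 + 1) = 5.57/7.57
RL = −20·log₁₀|Γ| = −20·log₁₀(0.736)

|Γ| ≈ 0.736; return loss ≈ 2.66 dB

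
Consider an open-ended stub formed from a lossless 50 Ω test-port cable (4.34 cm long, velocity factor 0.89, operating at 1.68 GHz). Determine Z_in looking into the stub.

Z_in ≈ +j7.3 Ω

λ = v/f = 0.89·c / 1.68 GHz = 0.159 m
βl = 2π·l/λ = 2π × 0.273 = 98.3°
tan(βl) = -6.85
For an open-ended stub, Z_in = −jZ_0·cot(βl) = −jZ_0/tan(βl)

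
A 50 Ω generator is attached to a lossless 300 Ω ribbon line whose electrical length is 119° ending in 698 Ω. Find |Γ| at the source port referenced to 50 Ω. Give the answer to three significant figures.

tan(βl) = -1.8
Z_in = Z_0·(Z_L + jZ_0·tanβl)/(Z_0 + jZ_L·tanβl) = 160 + j128 Ω
Γ_s = (Z_in − Z_s)/(Z_in + Z_s) = (110 + j128)/(210 + j128), |Γ_s| = 0.687

|Γ| ≈ 0.687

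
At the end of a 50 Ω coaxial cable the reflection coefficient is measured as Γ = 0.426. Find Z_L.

Z_L = Z_0·(1 + Γ)/(1 − Γ) = 50·(1.43)/(0.574)

Z_L ≈ 124 Ω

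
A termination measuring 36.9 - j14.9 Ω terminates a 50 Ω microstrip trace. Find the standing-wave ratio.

VSWR ≈ 1.58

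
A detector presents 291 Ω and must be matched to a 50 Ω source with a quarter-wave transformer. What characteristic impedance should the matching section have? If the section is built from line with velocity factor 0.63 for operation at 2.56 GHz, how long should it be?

Z_qwt = √(Z_0·R_L) = √(50 × 291) = √14550
λ = 0.63·c/f = 0.0738 m, so l = λ/4 = 0.0185 m

Z_qwt ≈ 121 Ω; length ≈ 1.85 cm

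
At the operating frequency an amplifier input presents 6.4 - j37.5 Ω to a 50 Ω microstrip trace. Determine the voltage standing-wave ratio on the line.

Γ = (Z_L − Z_0)/(Z_L + Z_0) = (-43.6 − j37.5)/(56.4 − j37.5)
|Γ| = 57.5/67.7 = 0.849
VSWR = (1 + |Γ|)/(1 − |Γ|) = 1.85/0.151

VSWR ≈ 12.3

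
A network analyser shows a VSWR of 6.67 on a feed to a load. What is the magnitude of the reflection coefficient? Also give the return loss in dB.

|Γ| ≈ 0.739; return loss ≈ 2.62 dB

|Γ| = (S − 1)/(S + 1) = (6.67 − 1)/(6.67 + 1) = 5.67/7.67
RL = −20·log₁₀|Γ| = −20·log₁₀(0.739)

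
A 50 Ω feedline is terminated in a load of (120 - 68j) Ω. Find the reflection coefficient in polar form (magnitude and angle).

Γ ≈ 0.533 ∠ -22.4°

Γ = (Z_L − Z_0)/(Z_L + Z_0) = (70 − j68)/(170 − j68)
|Γ| = 97.6/183 = 0.533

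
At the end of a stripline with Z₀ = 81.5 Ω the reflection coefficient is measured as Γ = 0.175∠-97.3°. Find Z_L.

Z_L = Z_0·(1 + Γ)/(1 − Γ) = 81.5·(0.978 − j0.174)/(1.02 + j0.174)

Z_L ≈ 73.5 − j26.3 Ω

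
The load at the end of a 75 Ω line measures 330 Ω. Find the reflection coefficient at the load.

Γ = 0.63

Γ = (Z_L − Z_0)/(Z_L + Z_0) = (330 − 75)/(330 + 75) = 255/405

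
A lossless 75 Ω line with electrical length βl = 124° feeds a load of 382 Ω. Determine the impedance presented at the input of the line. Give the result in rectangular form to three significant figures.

tan(βl) = tan(124°) = -1.48
Z_in = Z_0·(Z_L + jZ_0·tanβl)/(Z_0 + jZ_L·tanβl)
     = 75·(382 − j111)/(75 − j566)

Z_in ≈ 21.1 + j47.8 Ω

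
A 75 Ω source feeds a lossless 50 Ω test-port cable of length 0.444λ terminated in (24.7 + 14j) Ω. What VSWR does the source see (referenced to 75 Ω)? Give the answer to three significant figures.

VSWR ≈ 3.34

βl = 2π × 0.444 = 160°
tan(βl) = -0.367
Z_in = Z_0·(Z_L + jZ_0·tanβl)/(Z_0 + jZ_L·tanβl) = 22.4 − j0.26 Ω
Γ_s = (Z_in − Z_s)/(Z_in + Z_s) = (-52.6 − j0.26)/(97.4 − j0.26), |Γ_s| = 0.539
VSWR = (1 + |Γ_s|)/(1 − |Γ_s|)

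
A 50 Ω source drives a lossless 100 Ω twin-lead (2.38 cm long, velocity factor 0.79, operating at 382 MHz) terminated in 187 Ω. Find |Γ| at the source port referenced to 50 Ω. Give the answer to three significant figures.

|Γ| ≈ 0.567

λ = v/f = 0.79·c / 382 MHz = 0.62 m
βl = 2π·l/λ = 2π × 0.0384 = 13.8°
tan(βl) = 0.246
Z_in = Z_0·(Z_L + jZ_0·tanβl)/(Z_0 + jZ_L·tanβl) = 164 − j50.7 Ω
Γ_s = (Z_in − Z_s)/(Z_in + Z_s) = (114 − j50.7)/(214 − j50.7), |Γ_s| = 0.567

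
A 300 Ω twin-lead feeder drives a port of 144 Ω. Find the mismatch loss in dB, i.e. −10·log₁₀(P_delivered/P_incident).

Γ = (144 − 300)/(144 + 300) = -0.351
|Γ|² = 0.123, so P_del/P_inc = 1 − |Γ|² = 0.877
ML = −10·log₁₀(1 − |Γ|²)

mismatch loss ≈ 0.572 dB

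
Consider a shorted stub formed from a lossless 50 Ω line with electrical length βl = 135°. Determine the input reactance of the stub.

tan(βl) = -1
For a shorted stub, Z_in = jZ_0·tan(βl)

X_in ≈ -50 Ω (capacitive)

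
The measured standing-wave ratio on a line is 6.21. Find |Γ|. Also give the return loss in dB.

|Γ| = (S − 1)/(S + 1) = (6.21 − 1)/(6.21 + 1) = 5.21/7.21
RL = −20·log₁₀|Γ| = −20·log₁₀(0.723)

|Γ| ≈ 0.723; return loss ≈ 2.82 dB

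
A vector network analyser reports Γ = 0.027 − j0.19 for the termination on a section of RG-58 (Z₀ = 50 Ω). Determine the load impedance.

Z_L = Z_0·(1 + Γ)/(1 − Γ) = 50·(1.03 − j0.19)/(0.973 + j0.19)

Z_L ≈ 49 − j19.3 Ω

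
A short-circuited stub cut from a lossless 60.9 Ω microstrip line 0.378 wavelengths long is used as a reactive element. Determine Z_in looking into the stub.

βl = 2π × 0.378 = 136°
tan(βl) = -0.963
For a short-circuited stub, Z_in = jZ_0·tan(βl)

Z_in ≈ −j58.6 Ω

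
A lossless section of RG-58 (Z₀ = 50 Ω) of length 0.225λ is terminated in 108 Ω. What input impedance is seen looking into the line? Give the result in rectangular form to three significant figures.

βl = 2π × 0.225 = 81°
tan(βl) = tan(81°) = 6.31
Z_in = Z_0·(Z_L + jZ_0·tanβl)/(Z_0 + jZ_L·tanβl)
     = 50·(108 + j316)/(50 + j682)

Z_in ≈ 23.6 − j6.19 Ω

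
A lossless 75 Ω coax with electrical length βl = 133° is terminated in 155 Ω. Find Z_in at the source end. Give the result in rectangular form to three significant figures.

Z_in ≈ 56.4 + j44.5 Ω

tan(βl) = tan(133°) = -1.07
Z_in = Z_0·(Z_L + jZ_0·tanβl)/(Z_0 + jZ_L·tanβl)
     = 75·(155 − j80.4)/(75 − j166)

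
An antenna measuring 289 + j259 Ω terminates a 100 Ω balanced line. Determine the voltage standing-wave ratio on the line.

VSWR ≈ 5.37

Γ = (Z_L − Z_0)/(Z_L + Z_0) = (189 + j259)/(389 + j259)
|Γ| = 321/467 = 0.686
VSWR = (1 + |Γ|)/(1 − |Γ|) = 1.69/0.314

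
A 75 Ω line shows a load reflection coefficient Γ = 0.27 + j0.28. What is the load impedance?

Z_L = Z_0·(1 + Γ)/(1 − Γ) = 75·(1.27 + j0.28)/(0.73 − j0.28)

Z_L ≈ 104 + j68.7 Ω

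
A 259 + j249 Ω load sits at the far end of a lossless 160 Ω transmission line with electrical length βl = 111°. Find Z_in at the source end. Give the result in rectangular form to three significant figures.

Z_in ≈ 46.5 + j5.63 Ω

tan(βl) = tan(111°) = -2.61
Z_in = Z_0·(Z_L + jZ_0·tanβl)/(Z_0 + jZ_L·tanβl)
     = 160·(259 − j168)/(809 − j675)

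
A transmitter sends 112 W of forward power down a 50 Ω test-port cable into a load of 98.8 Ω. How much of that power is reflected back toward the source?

Γ = (98.8 − 50)/(98.8 + 50) = 0.328
|Γ|² = 0.108
P_refl = |Γ|²·P_inc = 12 W, P_del = (1 − |Γ|²)·P_inc = 100 W

P_reflected ≈ 12 W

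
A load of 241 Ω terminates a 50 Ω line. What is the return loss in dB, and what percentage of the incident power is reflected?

RL ≈ 3.66 dB; 43.1% of incident power reflected

Γ = (241 − 50)/(241 + 50) = 0.656
RL = −20·log₁₀(0.656) = 3.66 dB
P_refl/P_inc = |Γ|² = 0.431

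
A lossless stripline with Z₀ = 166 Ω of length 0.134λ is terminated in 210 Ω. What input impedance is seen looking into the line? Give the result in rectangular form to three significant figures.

Z_in ≈ 157 − j37.1 Ω

βl = 2π × 0.134 = 48.2°
tan(βl) = tan(48.2°) = 1.12
Z_in = Z_0·(Z_L + jZ_0·tanβl)/(Z_0 + jZ_L·tanβl)
     = 166·(210 + j186)/(166 + j235)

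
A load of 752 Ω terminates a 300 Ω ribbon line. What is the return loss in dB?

Γ = (752 − 300)/(752 + 300) = 0.43
RL = −20·log₁₀|Γ| = −20·log₁₀(0.43)

RL ≈ 7.34 dB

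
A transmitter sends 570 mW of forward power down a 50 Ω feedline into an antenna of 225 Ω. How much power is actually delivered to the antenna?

P_delivered ≈ 339 mW

Γ = (225 − 50)/(225 + 50) = 0.636
|Γ|² = 0.405
P_refl = |Γ|²·P_inc = 231 mW, P_del = (1 − |Γ|²)·P_inc = 339 mW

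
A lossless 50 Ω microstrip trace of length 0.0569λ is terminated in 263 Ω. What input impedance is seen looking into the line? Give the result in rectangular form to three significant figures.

Z_in ≈ 61.7 − j102 Ω

βl = 2π × 0.0569 = 20.5°
tan(βl) = tan(20.5°) = 0.374
Z_in = Z_0·(Z_L + jZ_0·tanβl)/(Z_0 + jZ_L·tanβl)
     = 50·(263 + j18.7)/(50 + j98.2)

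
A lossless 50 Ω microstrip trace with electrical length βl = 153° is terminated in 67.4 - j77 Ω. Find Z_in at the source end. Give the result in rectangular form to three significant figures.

tan(βl) = tan(153°) = -0.51
Z_in = Z_0·(Z_L + jZ_0·tanβl)/(Z_0 + jZ_L·tanβl)
     = 50·(67.4 − j102)/(10.8 − j34.3)

Z_in ≈ 164 + j46.8 Ω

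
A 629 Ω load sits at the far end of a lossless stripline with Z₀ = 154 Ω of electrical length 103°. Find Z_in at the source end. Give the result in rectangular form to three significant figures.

tan(βl) = tan(103°) = -4.33
Z_in = Z_0·(Z_L + jZ_0·tanβl)/(Z_0 + jZ_L·tanβl)
     = 154·(629 − j667)/(154 − j2720)

Z_in ≈ 39.6 + j33.3 Ω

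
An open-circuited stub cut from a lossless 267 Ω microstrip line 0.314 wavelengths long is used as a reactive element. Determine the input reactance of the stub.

X_in ≈ 114 Ω (inductive)

βl = 2π × 0.314 = 113°
tan(βl) = -2.35
For an open-circuited stub, Z_in = −jZ_0·cot(βl) = −jZ_0/tan(βl)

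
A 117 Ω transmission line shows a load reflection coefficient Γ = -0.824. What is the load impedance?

Z_L ≈ 11.3 Ω

Z_L = Z_0·(1 + Γ)/(1 − Γ) = 117·(0.176)/(1.82)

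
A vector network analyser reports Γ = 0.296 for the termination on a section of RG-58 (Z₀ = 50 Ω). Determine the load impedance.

Z_L ≈ 92 Ω

Z_L = Z_0·(1 + Γ)/(1 − Γ) = 50·(1.3)/(0.704)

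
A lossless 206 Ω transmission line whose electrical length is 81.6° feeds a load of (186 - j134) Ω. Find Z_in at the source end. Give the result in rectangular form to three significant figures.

Z_in ≈ 131 + j85.3 Ω

tan(βl) = tan(81.6°) = 6.77
Z_in = Z_0·(Z_L + jZ_0·tanβl)/(Z_0 + jZ_L·tanβl)
     = 206·(186 + j1260)/(1110 + j1260)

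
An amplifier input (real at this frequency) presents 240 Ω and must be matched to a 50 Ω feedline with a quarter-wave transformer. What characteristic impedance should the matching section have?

Z_qwt ≈ 110 Ω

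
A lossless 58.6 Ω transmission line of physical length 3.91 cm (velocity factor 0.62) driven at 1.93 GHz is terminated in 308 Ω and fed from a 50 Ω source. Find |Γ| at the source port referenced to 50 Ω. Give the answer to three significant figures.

|Γ| ≈ 0.699

λ = v/f = 0.62·c / 1.93 GHz = 0.0964 m
βl = 2π·l/λ = 2π × 0.406 = 146°
tan(βl) = -0.673
Z_in = Z_0·(Z_L + jZ_0·tanβl)/(Z_0 + jZ_L·tanβl) = 33.1 + j77.7 Ω
Γ_s = (Z_in − Z_s)/(Z_in + Z_s) = (-16.9 + j77.7)/(83.1 + j77.7), |Γ_s| = 0.699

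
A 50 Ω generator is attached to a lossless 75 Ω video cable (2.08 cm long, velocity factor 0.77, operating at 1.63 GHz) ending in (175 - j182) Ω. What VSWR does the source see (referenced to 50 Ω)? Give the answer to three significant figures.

VSWR ≈ 4.15

λ = v/f = 0.77·c / 1.63 GHz = 0.142 m
βl = 2π·l/λ = 2π × 0.147 = 52.8°
tan(βl) = 1.32
Z_in = Z_0·(Z_L + jZ_0·tanβl)/(Z_0 + jZ_L·tanβl) = 17.7 − j32.7 Ω
Γ_s = (Z_in − Z_s)/(Z_in + Z_s) = (-32.3 − j32.7)/(67.7 − j32.7), |Γ_s| = 0.612
VSWR = (1 + |Γ_s|)/(1 − |Γ_s|)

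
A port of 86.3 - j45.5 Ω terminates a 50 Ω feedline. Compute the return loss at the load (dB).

RL ≈ 7.85 dB

Γ = (36.3 − j45.5)/(136.3 − j45.5), |Γ| = 0.405
RL = −20·log₁₀|Γ| = −20·log₁₀(0.405)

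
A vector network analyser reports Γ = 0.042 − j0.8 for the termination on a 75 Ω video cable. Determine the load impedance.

Z_L = Z_0·(1 + Γ)/(1 − Γ) = 75·(1.04 − j0.8)/(0.958 + j0.8)

Z_L ≈ 17.2 − j77 Ω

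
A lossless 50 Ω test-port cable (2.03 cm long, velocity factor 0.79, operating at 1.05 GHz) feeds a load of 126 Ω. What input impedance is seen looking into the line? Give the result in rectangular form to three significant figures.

Z_in ≈ 49.7 − j47.7 Ω

λ = v/f = 0.79·c / 1.05 GHz = 0.226 m
βl = 2π·l/λ = 2π × 0.0899 = 32.4°
tan(βl) = tan(32.4°) = 0.634
Z_in = Z_0·(Z_L + jZ_0·tanβl)/(Z_0 + jZ_L·tanβl)
     = 50·(126 + j31.7)/(50 + j79.9)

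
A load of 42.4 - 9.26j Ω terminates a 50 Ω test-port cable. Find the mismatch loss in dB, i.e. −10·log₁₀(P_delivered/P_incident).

mismatch loss ≈ 0.0729 dB

Γ = (-7.6 − j9.26)/(92.4 − j9.26), |Γ| = 0.129
|Γ|² = 0.0166, so P_del/P_inc = 1 − |Γ|² = 0.983
ML = −10·log₁₀(1 − |Γ|²)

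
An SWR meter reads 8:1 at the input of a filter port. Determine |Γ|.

|Γ| = (S − 1)/(S + 1) = (8 − 1)/(8 + 1) = 7/9

|Γ| ≈ 0.778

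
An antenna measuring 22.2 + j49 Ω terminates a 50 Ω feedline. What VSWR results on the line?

Γ = (Z_L − Z_0)/(Z_L + Z_0) = (-27.8 + j49)/(72.2 + j49)
|Γ| = 56.3/87.3 = 0.646
VSWR = (1 + |Γ|)/(1 − |Γ|) = 1.65/0.354

VSWR ≈ 4.64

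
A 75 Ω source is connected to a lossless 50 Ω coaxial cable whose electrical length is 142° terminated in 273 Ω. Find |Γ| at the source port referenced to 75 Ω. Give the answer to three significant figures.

tan(βl) = -0.781
Z_in = Z_0·(Z_L + jZ_0·tanβl)/(Z_0 + jZ_L·tanβl) = 22.9 + j58.6 Ω
Γ_s = (Z_in − Z_s)/(Z_in + Z_s) = (-52.1 + j58.6)/(97.9 + j58.6), |Γ_s| = 0.687

|Γ| ≈ 0.687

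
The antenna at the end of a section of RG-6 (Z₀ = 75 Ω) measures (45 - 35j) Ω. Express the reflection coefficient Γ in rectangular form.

Γ ≈ -0.152 − j0.336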